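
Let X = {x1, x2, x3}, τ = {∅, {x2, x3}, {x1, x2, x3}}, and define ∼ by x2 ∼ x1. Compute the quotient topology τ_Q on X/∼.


X/∼ = {[x1=x2], [x3]}; |τ_Q| = 2.

Equivalence classes: [x1=x2], [x3].
Quotient map π: X → X/∼ sends x1 ↦ [x1=x2], x2 ↦ [x1=x2], x3 ↦ [x3].
For each subset V ⊆ X/∼, compute π^{-1}(V) ⊆ X and check whether π^{-1}(V) ∈ τ. V is open in τ_Q iff π^{-1}(V) ∈ τ.
  V = {}: π^{-1}(V) = ∅ ∈ τ ✓.
  V = {[x1=x2]}: π^{-1}(V) = {x1, x2} ∉ τ ✗.
  V = {[x3]}: π^{-1}(V) = {x3} ∉ τ ✗.
  V = {[x1=x2], [x3]}: π^{-1}(V) = {x1, x2, x3} ∈ τ ✓.
Open sets in the quotient: τ_Q = {{}, {[x1=x2], [x3]}} (2 elements).


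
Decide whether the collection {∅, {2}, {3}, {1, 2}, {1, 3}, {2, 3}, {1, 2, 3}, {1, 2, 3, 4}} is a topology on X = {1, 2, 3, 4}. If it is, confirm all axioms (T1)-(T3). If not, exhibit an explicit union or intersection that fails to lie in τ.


τ is NOT a topology on X.

Axiom (T1): ∅ ∈ τ? Yes; X ∈ τ? Yes.
Axiom (T2/T3): check pairwise unions and intersections of members of τ.
Counterexample for (T3): {1, 2} ∩ {1, 3} = {1} ∉ τ. Therefore τ is NOT a topology.


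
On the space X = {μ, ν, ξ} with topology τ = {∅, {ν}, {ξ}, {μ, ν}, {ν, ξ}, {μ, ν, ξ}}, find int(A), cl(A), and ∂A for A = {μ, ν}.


int(A) = {μ, ν}, cl(A) = {μ, ν}, ∂A = ∅.

Closed sets in (X, τ) are complements of opens:
  closed(X, τ) = {∅, {μ}, {ξ}, {μ, ν}, {μ, ξ}, {μ, ν, ξ}}.
int(A) = ⋃ {U ∈ τ : U ⊆ A}. Opens contained in A: ∅, {ν}, {μ, ν}.
Taking the union of these: int(A) = {μ, ν}.
cl(A) = ⋂ {C closed : A ⊆ C}. Closed sets containing A: {μ, ν}, {μ, ν, ξ}.
Intersecting these: cl(A) = {μ, ν}.
∂A = cl(A) ∖ int(A) = {μ, ν} ∖ {μ, ν} = ∅.


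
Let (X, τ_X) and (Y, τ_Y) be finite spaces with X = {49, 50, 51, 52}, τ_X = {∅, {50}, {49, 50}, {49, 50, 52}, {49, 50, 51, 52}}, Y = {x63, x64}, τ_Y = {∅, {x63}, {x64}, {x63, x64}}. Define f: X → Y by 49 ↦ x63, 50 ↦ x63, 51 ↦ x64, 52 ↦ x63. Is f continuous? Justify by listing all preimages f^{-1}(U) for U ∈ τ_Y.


f is NOT continuous.

Compute f^{-1}(U) for each U ∈ τ_Y:
  U = ∅: f^{-1}(U) = ∅ ∈ τ_X ✓.
  U = {x63}: f^{-1}(U) = {49, 50, 52} ∈ τ_X ✓.
  U = {x64}: f^{-1}(U) = {51} ∉ τ_X ✗.
  U = {x63, x64}: f^{-1}(U) = {49, 50, 51, 52} ∈ τ_X ✓.
Found U = {x64} with f^{-1}(U) = {51} not in τ_X. Therefore f is NOT continuous.


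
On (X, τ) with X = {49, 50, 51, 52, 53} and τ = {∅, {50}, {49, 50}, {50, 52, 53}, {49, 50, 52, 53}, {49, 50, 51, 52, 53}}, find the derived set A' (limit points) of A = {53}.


A' = {51, 52}

For each x ∈ X, list the open sets U ∈ τ with x ∈ U, then check whether U ∩ (A ∖ {x}) ≠ ∅ for every such U.
  x = 49: open {49, 50} ∋ x has {49, 50} ∩ (A ∖ {49}) = ∅, so x is NOT a limit point.
  x = 50: open {50} ∋ x has {50} ∩ (A ∖ {50}) = ∅, so x is NOT a limit point.
  x = 51: opens ∋ x are {49, 50, 51, 52, 53}; each meets A ∖ {51}, so x IS a limit point.
  x = 52: opens ∋ x are {50, 52, 53}, {49, 50, 52, 53}, {49, 50, 51, 52, 53}; each meets A ∖ {52}, so x IS a limit point.
  x = 53: open {50, 52, 53} ∋ x has {50, 52, 53} ∩ (A ∖ {53}) = ∅, so x is NOT a limit point.
Collecting: A' = {51, 52}.


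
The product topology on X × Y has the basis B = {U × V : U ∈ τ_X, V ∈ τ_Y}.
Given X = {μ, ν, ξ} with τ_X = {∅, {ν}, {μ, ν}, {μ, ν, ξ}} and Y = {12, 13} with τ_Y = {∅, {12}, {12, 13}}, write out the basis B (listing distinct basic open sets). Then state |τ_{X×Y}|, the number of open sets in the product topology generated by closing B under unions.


Basis B = {∅ × ∅, {ν} × {12}, {μ, ν} × {12}, {ν} × {12, 13}, {μ, ν, ξ} × {12}, {μ, ν} × {12, 13}, {μ, ν, ξ} × {12, 13}}; |τ_{X×Y}| = 10.

Enumerate products U × V with U ∈ τ_X, V ∈ τ_Y (deduplicated):
  ∅ × ∅ = {} (∅)
  {ν} × {12} = {(ν,12)}
  {μ, ν} × {12} = {(μ,12), (ν,12)}
  {ν} × {12, 13} = {(ν,12), (ν,13)}
  {μ, ν, ξ} × {12} = {(μ,12), (ν,12), (ξ,12)}
  {μ, ν} × {12, 13} = {(μ,12), (μ,13), (ν,12), (ν,13)}
  {μ, ν, ξ} × {12, 13} = {(μ,12), (μ,13), (ν,12), (ν,13), (ξ,12), (ξ,13)}
These 7 distinct sets form the basis B.
Close under arbitrary unions to get τ_{X×Y}; counting gives |τ_{X×Y}| = 10.


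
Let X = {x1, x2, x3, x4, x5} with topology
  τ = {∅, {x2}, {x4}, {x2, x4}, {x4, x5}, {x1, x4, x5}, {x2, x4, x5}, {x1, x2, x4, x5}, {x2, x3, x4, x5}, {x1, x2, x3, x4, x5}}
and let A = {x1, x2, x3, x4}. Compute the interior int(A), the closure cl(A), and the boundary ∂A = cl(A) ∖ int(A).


int(A) = {x2, x4}, cl(A) = {x1, x2, x3, x4, x5}, ∂A = {x1, x3, x5}.

Closed sets in (X, τ) are complements of opens:
  closed(X, τ) = {∅, {x1}, {x3}, {x1, x3}, {x2, x3}, {x1, x2, x3}, {x1, x3, x5}, {x1, x2, x3, x5}, {x1, x3, x4, x5}, {x1, x2, x3, x4, x5}}.
int(A) = ⋃ {U ∈ τ : U ⊆ A}. Opens contained in A: ∅, {x2}, {x4}, {x2, x4}.
Taking the union of these: int(A) = {x2, x4}.
cl(A) = ⋂ {C closed : A ⊆ C}. Closed sets containing A: {x1, x2, x3, x4, x5}.
Intersecting these: cl(A) = {x1, x2, x3, x4, x5}.
∂A = cl(A) ∖ int(A) = {x1, x2, x3, x4, x5} ∖ {x2, x4} = {x1, x3, x5}.


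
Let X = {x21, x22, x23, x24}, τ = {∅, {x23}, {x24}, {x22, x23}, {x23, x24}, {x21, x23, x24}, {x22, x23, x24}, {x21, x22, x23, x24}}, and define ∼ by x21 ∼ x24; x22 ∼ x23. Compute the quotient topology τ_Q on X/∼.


X/∼ = {[x21=x24], [x22=x23]}; |τ_Q| = 3.

Equivalence classes: [x21=x24], [x22=x23].
Quotient map π: X → X/∼ sends x21 ↦ [x21=x24], x22 ↦ [x22=x23], x23 ↦ [x22=x23], x24 ↦ [x21=x24].
For each subset V ⊆ X/∼, compute π^{-1}(V) ⊆ X and check whether π^{-1}(V) ∈ τ. V is open in τ_Q iff π^{-1}(V) ∈ τ.
  V = {}: π^{-1}(V) = ∅ ∈ τ ✓.
  V = {[x21=x24]}: π^{-1}(V) = {x21, x24} ∉ τ ✗.
  V = {[x22=x23]}: π^{-1}(V) = {x22, x23} ∈ τ ✓.
  V = {[x21=x24], [x22=x23]}: π^{-1}(V) = {x21, x22, x23, x24} ∈ τ ✓.
Open sets in the quotient: τ_Q = {{}, {[x22=x23]}, {[x21=x24], [x22=x23]}} (3 elements).


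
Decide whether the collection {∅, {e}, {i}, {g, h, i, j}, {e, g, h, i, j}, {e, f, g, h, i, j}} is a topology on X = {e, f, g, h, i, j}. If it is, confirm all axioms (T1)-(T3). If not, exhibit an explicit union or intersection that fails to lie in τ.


τ is NOT a topology on X.

Axiom (T1): ∅ ∈ τ? Yes; X ∈ τ? Yes.
Axiom (T2/T3): check pairwise unions and intersections of members of τ.
Counterexample for (T2): {e} ∪ {i} = {e, i} ∉ τ. Therefore τ is NOT a topology.


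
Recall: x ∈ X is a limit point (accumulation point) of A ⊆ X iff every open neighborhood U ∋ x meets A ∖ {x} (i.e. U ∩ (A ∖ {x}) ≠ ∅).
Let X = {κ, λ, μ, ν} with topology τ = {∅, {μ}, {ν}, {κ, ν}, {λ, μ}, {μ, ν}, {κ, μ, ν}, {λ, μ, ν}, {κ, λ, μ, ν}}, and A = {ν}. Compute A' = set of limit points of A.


A' = {κ}

For each x ∈ X, list the open sets U ∈ τ with x ∈ U, then check whether U ∩ (A ∖ {x}) ≠ ∅ for every such U.
  x = κ: opens ∋ x are {κ, ν}, {κ, μ, ν}, {κ, λ, μ, ν}; each meets A ∖ {κ}, so x IS a limit point.
  x = λ: open {λ, μ} ∋ x has {λ, μ} ∩ (A ∖ {λ}) = ∅, so x is NOT a limit point.
  x = μ: open {μ} ∋ x has {μ} ∩ (A ∖ {μ}) = ∅, so x is NOT a limit point.
  x = ν: open {ν} ∋ x has {ν} ∩ (A ∖ {ν}) = ∅, so x is NOT a limit point.
Collecting: A' = {κ}.


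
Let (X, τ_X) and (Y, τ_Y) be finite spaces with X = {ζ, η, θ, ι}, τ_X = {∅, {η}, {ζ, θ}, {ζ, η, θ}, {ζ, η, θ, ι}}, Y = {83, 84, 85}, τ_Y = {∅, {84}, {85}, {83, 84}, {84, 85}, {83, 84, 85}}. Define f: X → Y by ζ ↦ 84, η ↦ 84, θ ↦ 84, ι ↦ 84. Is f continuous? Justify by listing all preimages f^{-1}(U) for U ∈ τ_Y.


f IS continuous.

Compute f^{-1}(U) for each U ∈ τ_Y:
  U = ∅: f^{-1}(U) = ∅ ∈ τ_X ✓.
  U = {84}: f^{-1}(U) = {ζ, η, θ, ι} ∈ τ_X ✓.
  U = {85}: f^{-1}(U) = ∅ ∈ τ_X ✓.
  U = {83, 84}: f^{-1}(U) = {ζ, η, θ, ι} ∈ τ_X ✓.
  U = {84, 85}: f^{-1}(U) = {ζ, η, θ, ι} ∈ τ_X ✓.
  U = {83, 84, 85}: f^{-1}(U) = {ζ, η, θ, ι} ∈ τ_X ✓.
Every preimage lies in τ_X, so f IS continuous.


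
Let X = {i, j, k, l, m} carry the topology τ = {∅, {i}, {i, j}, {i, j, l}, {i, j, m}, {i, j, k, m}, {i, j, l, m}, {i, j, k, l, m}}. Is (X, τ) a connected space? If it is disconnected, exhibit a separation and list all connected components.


(X, τ) is connected.

Find clopen sets (U ∈ τ with X ∖ U ∈ τ):
  U = ∅, X ∖ U = {i, j, k, l, m} — both open, so U is clopen.
  U = {i, j, k, l, m}, X ∖ U = ∅ — both open, so U is clopen.
Only trivial clopens (∅ and X) exist, so (X, τ) is connected.
Compute connected components by grouping points that agree on all clopens:
  component: {i, j, k, l, m}


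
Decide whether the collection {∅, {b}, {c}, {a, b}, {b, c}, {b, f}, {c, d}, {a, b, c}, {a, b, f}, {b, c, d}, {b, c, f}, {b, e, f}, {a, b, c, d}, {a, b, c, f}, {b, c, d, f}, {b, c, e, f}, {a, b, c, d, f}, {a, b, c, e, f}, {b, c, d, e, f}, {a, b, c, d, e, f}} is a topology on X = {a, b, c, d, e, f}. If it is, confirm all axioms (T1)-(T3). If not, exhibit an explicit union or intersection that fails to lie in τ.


τ is NOT a topology on X.

Axiom (T1): ∅ ∈ τ? Yes; X ∈ τ? Yes.
Axiom (T2/T3): check pairwise unions and intersections of members of τ.
Counterexample for (T2): {a, b} ∪ {b, e, f} = {a, b, e, f} ∉ τ. Therefore τ is NOT a topology.


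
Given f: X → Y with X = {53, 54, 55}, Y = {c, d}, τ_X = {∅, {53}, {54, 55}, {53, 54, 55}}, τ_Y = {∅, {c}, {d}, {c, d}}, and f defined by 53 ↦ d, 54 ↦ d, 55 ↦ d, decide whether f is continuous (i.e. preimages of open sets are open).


f IS continuous.

Compute f^{-1}(U) for each U ∈ τ_Y:
  U = ∅: f^{-1}(U) = ∅ ∈ τ_X ✓.
  U = {c}: f^{-1}(U) = ∅ ∈ τ_X ✓.
  U = {d}: f^{-1}(U) = {53, 54, 55} ∈ τ_X ✓.
  U = {c, d}: f^{-1}(U) = {53, 54, 55} ∈ τ_X ✓.
Every preimage lies in τ_X, so f IS continuous.


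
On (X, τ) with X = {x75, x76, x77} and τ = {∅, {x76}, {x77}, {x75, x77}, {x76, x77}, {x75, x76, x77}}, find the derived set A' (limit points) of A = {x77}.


A' = {x75}

For each x ∈ X, list the open sets U ∈ τ with x ∈ U, then check whether U ∩ (A ∖ {x}) ≠ ∅ for every such U.
  x = x75: opens ∋ x are {x75, x77}, {x75, x76, x77}; each meets A ∖ {x75}, so x IS a limit point.
  x = x76: open {x76} ∋ x has {x76} ∩ (A ∖ {x76}) = ∅, so x is NOT a limit point.
  x = x77: open {x77} ∋ x has {x77} ∩ (A ∖ {x77}) = ∅, so x is NOT a limit point.
Collecting: A' = {x75}.


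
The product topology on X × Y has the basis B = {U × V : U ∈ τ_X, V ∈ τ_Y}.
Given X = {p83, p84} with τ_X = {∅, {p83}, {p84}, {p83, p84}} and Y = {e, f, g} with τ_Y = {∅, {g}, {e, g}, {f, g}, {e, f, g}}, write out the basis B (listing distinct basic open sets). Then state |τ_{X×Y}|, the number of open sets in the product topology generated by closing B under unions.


Basis B = {∅ × ∅, {p83} × {g}, {p84} × {g}, {p83} × {e, g}, {p83} × {f, g}, {p83, p84} × {g}, {p84} × {e, g}, {p84} × {f, g}, {p83} × {e, f, g}, {p84} × {e, f, g}, {p83, p84} × {e, g}, {p83, p84} × {f, g}, {p83, p84} × {e, f, g}}; |τ_{X×Y}| = 25.

Enumerate products U × V with U ∈ τ_X, V ∈ τ_Y (deduplicated):
  ∅ × ∅ = {} (∅)
  {p83} × {g} = {(p83,g)}
  {p84} × {g} = {(p84,g)}
  {p83} × {e, g} = {(p83,e), (p83,g)}
  {p83} × {f, g} = {(p83,f), (p83,g)}
  {p83, p84} × {g} = {(p83,g), (p84,g)}
  {p84} × {e, g} = {(p84,e), (p84,g)}
  {p84} × {f, g} = {(p84,f), (p84,g)}
  {p83} × {e, f, g} = {(p83,e), (p83,f), (p83,g)}
  {p84} × {e, f, g} = {(p84,e), (p84,f), (p84,g)}
  {p83, p84} × {e, g} = {(p83,e), (p83,g), (p84,e), (p84,g)}
  {p83, p84} × {f, g} = {(p83,f), (p83,g), (p84,f), (p84,g)}
  {p83, p84} × {e, f, g} = {(p83,e), (p83,f), (p83,g), (p84,e), (p84,f), (p84,g)}
These 13 distinct sets form the basis B.
Close under arbitrary unions to get τ_{X×Y}; counting gives |τ_{X×Y}| = 25.


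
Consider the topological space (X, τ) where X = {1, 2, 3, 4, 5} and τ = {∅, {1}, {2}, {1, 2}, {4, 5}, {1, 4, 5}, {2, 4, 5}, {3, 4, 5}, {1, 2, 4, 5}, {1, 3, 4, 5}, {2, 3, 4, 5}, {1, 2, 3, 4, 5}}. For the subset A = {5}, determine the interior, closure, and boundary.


int(A) = ∅, cl(A) = {3, 4, 5}, ∂A = {3, 4, 5}.

Closed sets in (X, τ) are complements of opens:
  closed(X, τ) = {∅, {1}, {2}, {3}, {1, 2}, {1, 3}, {2, 3}, {1, 2, 3}, {3, 4, 5}, {1, 3, 4, 5}, {2, 3, 4, 5}, {1, 2, 3, 4, 5}}.
int(A) = ⋃ {U ∈ τ : U ⊆ A}. Opens contained in A: ∅.
Taking the union of these: int(A) = ∅.
cl(A) = ⋂ {C closed : A ⊆ C}. Closed sets containing A: {3, 4, 5}, {1, 3, 4, 5}, {2, 3, 4, 5}, {1, 2, 3, 4, 5}.
Intersecting these: cl(A) = {3, 4, 5}.
∂A = cl(A) ∖ int(A) = {3, 4, 5} ∖ ∅ = {3, 4, 5}.


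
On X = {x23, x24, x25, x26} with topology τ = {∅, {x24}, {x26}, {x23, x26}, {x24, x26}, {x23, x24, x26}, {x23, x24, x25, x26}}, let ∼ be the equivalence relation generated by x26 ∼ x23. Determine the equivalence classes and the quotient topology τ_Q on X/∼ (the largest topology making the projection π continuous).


X/∼ = {[x23=x26], [x24], [x25]}; |τ_Q| = 5.

Equivalence classes: [x23=x26], [x24], [x25].
Quotient map π: X → X/∼ sends x23 ↦ [x23=x26], x24 ↦ [x24], x25 ↦ [x25], x26 ↦ [x23=x26].
For each subset V ⊆ X/∼, compute π^{-1}(V) ⊆ X and check whether π^{-1}(V) ∈ τ. V is open in τ_Q iff π^{-1}(V) ∈ τ.
  V = {}: π^{-1}(V) = ∅ ∈ τ ✓.
  V = {[x23=x26]}: π^{-1}(V) = {x23, x26} ∈ τ ✓.
  V = {[x24]}: π^{-1}(V) = {x24} ∈ τ ✓.
  V = {[x23=x26], [x24]}: π^{-1}(V) = {x23, x24, x26} ∈ τ ✓.
  V = {[x25]}: π^{-1}(V) = {x25} ∉ τ ✗.
  V = {[x23=x26], [x25]}: π^{-1}(V) = {x23, x25, x26} ∉ τ ✗.
  V = {[x24], [x25]}: π^{-1}(V) = {x24, x25} ∉ τ ✗.
  V = {[x23=x26], [x24], [x25]}: π^{-1}(V) = {x23, x24, x25, x26} ∈ τ ✓.
Open sets in the quotient: τ_Q = {{}, {[x23=x26]}, {[x24]}, {[x23=x26], [x24]}, {[x23=x26], [x24], [x25]}} (5 elements).


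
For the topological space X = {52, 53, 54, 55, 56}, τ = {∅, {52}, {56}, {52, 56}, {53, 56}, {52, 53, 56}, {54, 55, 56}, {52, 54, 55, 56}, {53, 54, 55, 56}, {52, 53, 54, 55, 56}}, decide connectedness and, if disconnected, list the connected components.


(X, τ) is disconnected; components = [{52}, {53, 54, 55, 56}].

Find clopen sets (U ∈ τ with X ∖ U ∈ τ):
  U = ∅, X ∖ U = {52, 53, 54, 55, 56} — both open, so U is clopen.
  U = {52}, X ∖ U = {53, 54, 55, 56} — both open, so U is clopen.
  U = {53, 54, 55, 56}, X ∖ U = {52} — both open, so U is clopen.
  U = {52, 53, 54, 55, 56}, X ∖ U = ∅ — both open, so U is clopen.
Nontrivial clopen(s) exist: e.g. {52}. So (X, τ) is disconnected.
Compute connected components by grouping points that agree on all clopens:
  component: {52}
  component: {53, 54, 55, 56}


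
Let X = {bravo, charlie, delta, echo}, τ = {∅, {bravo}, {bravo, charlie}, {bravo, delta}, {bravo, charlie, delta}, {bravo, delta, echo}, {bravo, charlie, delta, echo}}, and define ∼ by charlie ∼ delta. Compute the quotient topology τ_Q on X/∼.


X/∼ = {[bravo], [charlie=delta], [echo]}; |τ_Q| = 4.

Equivalence classes: [bravo], [charlie=delta], [echo].
Quotient map π: X → X/∼ sends bravo ↦ [bravo], charlie ↦ [charlie=delta], delta ↦ [charlie=delta], echo ↦ [echo].
For each subset V ⊆ X/∼, compute π^{-1}(V) ⊆ X and check whether π^{-1}(V) ∈ τ. V is open in τ_Q iff π^{-1}(V) ∈ τ.
  V = {}: π^{-1}(V) = ∅ ∈ τ ✓.
  V = {[bravo]}: π^{-1}(V) = {bravo} ∈ τ ✓.
  V = {[charlie=delta]}: π^{-1}(V) = {charlie, delta} ∉ τ ✗.
  V = {[bravo], [charlie=delta]}: π^{-1}(V) = {bravo, charlie, delta} ∈ τ ✓.
  V = {[echo]}: π^{-1}(V) = {echo} ∉ τ ✗.
  V = {[bravo], [echo]}: π^{-1}(V) = {bravo, echo} ∉ τ ✗.
  V = {[charlie=delta], [echo]}: π^{-1}(V) = {charlie, delta, echo} ∉ τ ✗.
  V = {[bravo], [charlie=delta], [echo]}: π^{-1}(V) = {bravo, charlie, delta, echo} ∈ τ ✓.
Open sets in the quotient: τ_Q = {{}, {[bravo]}, {[bravo], [charlie=delta]}, {[bravo], [charlie=delta], [echo]}} (4 elements).


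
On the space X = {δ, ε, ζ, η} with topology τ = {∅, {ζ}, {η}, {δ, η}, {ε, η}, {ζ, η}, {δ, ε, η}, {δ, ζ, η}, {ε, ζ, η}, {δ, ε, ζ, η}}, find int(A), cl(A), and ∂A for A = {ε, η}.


int(A) = {ε, η}, cl(A) = {δ, ε, η}, ∂A = {δ}.

Closed sets in (X, τ) are complements of opens:
  closed(X, τ) = {∅, {δ}, {ε}, {ζ}, {δ, ε}, {δ, ζ}, {ε, ζ}, {δ, ε, ζ}, {δ, ε, η}, {δ, ε, ζ, η}}.
int(A) = ⋃ {U ∈ τ : U ⊆ A}. Opens contained in A: ∅, {η}, {ε, η}.
Taking the union of these: int(A) = {ε, η}.
cl(A) = ⋂ {C closed : A ⊆ C}. Closed sets containing A: {δ, ε, η}, {δ, ε, ζ, η}.
Intersecting these: cl(A) = {δ, ε, η}.
∂A = cl(A) ∖ int(A) = {δ, ε, η} ∖ {ε, η} = {δ}.


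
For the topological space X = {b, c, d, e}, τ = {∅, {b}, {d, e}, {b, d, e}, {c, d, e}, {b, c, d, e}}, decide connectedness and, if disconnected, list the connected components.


(X, τ) is disconnected; components = [{b}, {c, d, e}].

Find clopen sets (U ∈ τ with X ∖ U ∈ τ):
  U = ∅, X ∖ U = {b, c, d, e} — both open, so U is clopen.
  U = {b}, X ∖ U = {c, d, e} — both open, so U is clopen.
  U = {c, d, e}, X ∖ U = {b} — both open, so U is clopen.
  U = {b, c, d, e}, X ∖ U = ∅ — both open, so U is clopen.
Nontrivial clopen(s) exist: e.g. {c, d, e}. So (X, τ) is disconnected.
Compute connected components by grouping points that agree on all clopens:
  component: {b}
  component: {c, d, e}


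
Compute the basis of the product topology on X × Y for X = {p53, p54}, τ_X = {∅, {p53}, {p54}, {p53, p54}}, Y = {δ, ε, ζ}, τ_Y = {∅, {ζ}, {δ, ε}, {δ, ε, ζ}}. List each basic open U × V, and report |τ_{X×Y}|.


Basis B = {∅ × ∅, {p53} × {ζ}, {p54} × {ζ}, {p53} × {δ, ε}, {p53, p54} × {ζ}, {p54} × {δ, ε}, {p53} × {δ, ε, ζ}, {p54} × {δ, ε, ζ}, {p53, p54} × {δ, ε}, {p53, p54} × {δ, ε, ζ}}; |τ_{X×Y}| = 16.

Enumerate products U × V with U ∈ τ_X, V ∈ τ_Y (deduplicated):
  ∅ × ∅ = {} (∅)
  {p53} × {ζ} = {(p53,ζ)}
  {p54} × {ζ} = {(p54,ζ)}
  {p53} × {δ, ε} = {(p53,δ), (p53,ε)}
  {p53, p54} × {ζ} = {(p53,ζ), (p54,ζ)}
  {p54} × {δ, ε} = {(p54,δ), (p54,ε)}
  {p53} × {δ, ε, ζ} = {(p53,δ), (p53,ε), (p53,ζ)}
  {p54} × {δ, ε, ζ} = {(p54,δ), (p54,ε), (p54,ζ)}
  {p53, p54} × {δ, ε} = {(p53,δ), (p53,ε), (p54,δ), (p54,ε)}
  {p53, p54} × {δ, ε, ζ} = {(p53,δ), (p53,ε), (p53,ζ), (p54,δ), (p54,ε), (p54,ζ)}
These 10 distinct sets form the basis B.
Close under arbitrary unions to get τ_{X×Y}; counting gives |τ_{X×Y}| = 16.


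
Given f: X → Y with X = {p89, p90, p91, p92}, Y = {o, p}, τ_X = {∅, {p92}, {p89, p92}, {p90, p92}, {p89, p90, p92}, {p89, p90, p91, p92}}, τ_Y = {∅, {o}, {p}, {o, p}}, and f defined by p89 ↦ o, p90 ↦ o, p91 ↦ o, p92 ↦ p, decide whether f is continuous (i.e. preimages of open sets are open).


f is NOT continuous.

Compute f^{-1}(U) for each U ∈ τ_Y:
  U = ∅: f^{-1}(U) = ∅ ∈ τ_X ✓.
  U = {o}: f^{-1}(U) = {p89, p90, p91} ∉ τ_X ✗.
  U = {p}: f^{-1}(U) = {p92} ∈ τ_X ✓.
  U = {o, p}: f^{-1}(U) = {p89, p90, p91, p92} ∈ τ_X ✓.
Found U = {o} with f^{-1}(U) = {p89, p90, p91} not in τ_X. Therefore f is NOT continuous.


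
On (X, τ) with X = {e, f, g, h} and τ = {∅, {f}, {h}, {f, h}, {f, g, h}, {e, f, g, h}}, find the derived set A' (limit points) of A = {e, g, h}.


A' = {e, g}

For each x ∈ X, list the open sets U ∈ τ with x ∈ U, then check whether U ∩ (A ∖ {x}) ≠ ∅ for every such U.
  x = e: opens ∋ x are {e, f, g, h}; each meets A ∖ {e}, so x IS a limit point.
  x = f: open {f} ∋ x has {f} ∩ (A ∖ {f}) = ∅, so x is NOT a limit point.
  x = g: opens ∋ x are {f, g, h}, {e, f, g, h}; each meets A ∖ {g}, so x IS a limit point.
  x = h: open {h} ∋ x has {h} ∩ (A ∖ {h}) = ∅, so x is NOT a limit point.
Collecting: A' = {e, g}.


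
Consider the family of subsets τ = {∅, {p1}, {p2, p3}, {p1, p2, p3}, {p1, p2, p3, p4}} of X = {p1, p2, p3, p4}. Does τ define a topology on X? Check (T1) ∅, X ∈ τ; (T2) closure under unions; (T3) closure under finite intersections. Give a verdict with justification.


τ IS a topology on X.

Axiom (T1): ∅ ∈ τ? Yes; X ∈ τ? Yes.
Axiom (T2/T3): check pairwise unions and intersections of members of τ.
All pairwise intersections and unions checked — each lies in τ. Therefore τ satisfies (T1), (T2), (T3): it IS a topology on X.


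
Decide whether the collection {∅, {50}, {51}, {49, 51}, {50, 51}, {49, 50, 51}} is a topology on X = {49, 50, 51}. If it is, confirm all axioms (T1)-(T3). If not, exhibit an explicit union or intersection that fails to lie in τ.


τ IS a topology on X.

Axiom (T1): ∅ ∈ τ? Yes; X ∈ τ? Yes.
Axiom (T2/T3): check pairwise unions and intersections of members of τ.
All pairwise intersections and unions checked — each lies in τ. Therefore τ satisfies (T1), (T2), (T3): it IS a topology on X.


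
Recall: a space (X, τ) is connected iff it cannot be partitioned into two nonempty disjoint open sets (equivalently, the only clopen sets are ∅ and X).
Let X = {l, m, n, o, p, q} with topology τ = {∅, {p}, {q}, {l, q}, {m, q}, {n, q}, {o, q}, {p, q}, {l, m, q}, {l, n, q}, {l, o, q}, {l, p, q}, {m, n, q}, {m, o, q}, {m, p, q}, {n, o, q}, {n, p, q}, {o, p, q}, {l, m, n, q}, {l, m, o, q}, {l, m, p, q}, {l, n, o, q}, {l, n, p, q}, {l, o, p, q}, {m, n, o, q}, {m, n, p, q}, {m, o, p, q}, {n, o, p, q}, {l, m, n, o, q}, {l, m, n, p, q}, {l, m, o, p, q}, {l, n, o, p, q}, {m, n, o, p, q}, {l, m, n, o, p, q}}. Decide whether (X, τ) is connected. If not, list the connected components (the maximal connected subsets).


(X, τ) is disconnected; components = [{p}, {l, m, n, o, q}].

Find clopen sets (U ∈ τ with X ∖ U ∈ τ):
  U = ∅, X ∖ U = {l, m, n, o, p, q} — both open, so U is clopen.
  U = {p}, X ∖ U = {l, m, n, o, q} — both open, so U is clopen.
  U = {l, m, n, o, q}, X ∖ U = {p} — both open, so U is clopen.
  U = {l, m, n, o, p, q}, X ∖ U = ∅ — both open, so U is clopen.
Nontrivial clopen(s) exist: e.g. {l, m, n, o, q}. So (X, τ) is disconnected.
Compute connected components by grouping points that agree on all clopens:
  component: {p}
  component: {l, m, n, o, q}


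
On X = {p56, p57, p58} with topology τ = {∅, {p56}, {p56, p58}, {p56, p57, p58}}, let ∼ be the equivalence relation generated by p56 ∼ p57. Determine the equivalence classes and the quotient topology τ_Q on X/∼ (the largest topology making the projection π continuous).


X/∼ = {[p56=p57], [p58]}; |τ_Q| = 2.

Equivalence classes: [p56=p57], [p58].
Quotient map π: X → X/∼ sends p56 ↦ [p56=p57], p57 ↦ [p56=p57], p58 ↦ [p58].
For each subset V ⊆ X/∼, compute π^{-1}(V) ⊆ X and check whether π^{-1}(V) ∈ τ. V is open in τ_Q iff π^{-1}(V) ∈ τ.
  V = {}: π^{-1}(V) = ∅ ∈ τ ✓.
  V = {[p56=p57]}: π^{-1}(V) = {p56, p57} ∉ τ ✗.
  V = {[p58]}: π^{-1}(V) = {p58} ∉ τ ✗.
  V = {[p56=p57], [p58]}: π^{-1}(V) = {p56, p57, p58} ∈ τ ✓.
Open sets in the quotient: τ_Q = {{}, {[p56=p57], [p58]}} (2 elements).


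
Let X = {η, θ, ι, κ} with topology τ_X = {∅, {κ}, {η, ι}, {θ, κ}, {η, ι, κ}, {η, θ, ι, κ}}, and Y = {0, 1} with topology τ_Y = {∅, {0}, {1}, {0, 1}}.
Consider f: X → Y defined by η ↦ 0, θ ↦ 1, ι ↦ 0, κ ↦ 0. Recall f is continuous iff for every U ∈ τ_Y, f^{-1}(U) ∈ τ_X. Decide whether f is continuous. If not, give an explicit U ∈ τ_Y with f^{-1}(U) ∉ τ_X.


f is NOT continuous.

Compute f^{-1}(U) for each U ∈ τ_Y:
  U = ∅: f^{-1}(U) = ∅ ∈ τ_X ✓.
  U = {0}: f^{-1}(U) = {η, ι, κ} ∈ τ_X ✓.
  U = {1}: f^{-1}(U) = {θ} ∉ τ_X ✗.
  U = {0, 1}: f^{-1}(U) = {η, θ, ι, κ} ∈ τ_X ✓.
Found U = {1} with f^{-1}(U) = {θ} not in τ_X. Therefore f is NOT continuous.


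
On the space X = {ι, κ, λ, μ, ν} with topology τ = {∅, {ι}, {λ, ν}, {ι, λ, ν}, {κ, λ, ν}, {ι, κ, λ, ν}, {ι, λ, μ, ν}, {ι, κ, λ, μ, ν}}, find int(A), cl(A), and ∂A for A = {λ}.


int(A) = ∅, cl(A) = {κ, λ, μ, ν}, ∂A = {κ, λ, μ, ν}.

Closed sets in (X, τ) are complements of opens:
  closed(X, τ) = {∅, {κ}, {μ}, {ι, μ}, {κ, μ}, {ι, κ, μ}, {κ, λ, μ, ν}, {ι, κ, λ, μ, ν}}.
int(A) = ⋃ {U ∈ τ : U ⊆ A}. Opens contained in A: ∅.
Taking the union of these: int(A) = ∅.
cl(A) = ⋂ {C closed : A ⊆ C}. Closed sets containing A: {κ, λ, μ, ν}, {ι, κ, λ, μ, ν}.
Intersecting these: cl(A) = {κ, λ, μ, ν}.
∂A = cl(A) ∖ int(A) = {κ, λ, μ, ν} ∖ ∅ = {κ, λ, μ, ν}.


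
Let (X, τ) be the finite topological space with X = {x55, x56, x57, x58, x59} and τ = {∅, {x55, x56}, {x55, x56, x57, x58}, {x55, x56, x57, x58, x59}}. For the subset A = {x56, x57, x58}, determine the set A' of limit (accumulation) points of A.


A' = {x55, x57, x58, x59}

For each x ∈ X, list the open sets U ∈ τ with x ∈ U, then check whether U ∩ (A ∖ {x}) ≠ ∅ for every such U.
  x = x55: opens ∋ x are {x55, x56}, {x55, x56, x57, x58}, {x55, x56, x57, x58, x59}; each meets A ∖ {x55}, so x IS a limit point.
  x = x56: open {x55, x56} ∋ x has {x55, x56} ∩ (A ∖ {x56}) = ∅, so x is NOT a limit point.
  x = x57: opens ∋ x are {x55, x56, x57, x58}, {x55, x56, x57, x58, x59}; each meets A ∖ {x57}, so x IS a limit point.
  x = x58: opens ∋ x are {x55, x56, x57, x58}, {x55, x56, x57, x58, x59}; each meets A ∖ {x58}, so x IS a limit point.
  x = x59: opens ∋ x are {x55, x56, x57, x58, x59}; each meets A ∖ {x59}, so x IS a limit point.
Collecting: A' = {x55, x57, x58, x59}.


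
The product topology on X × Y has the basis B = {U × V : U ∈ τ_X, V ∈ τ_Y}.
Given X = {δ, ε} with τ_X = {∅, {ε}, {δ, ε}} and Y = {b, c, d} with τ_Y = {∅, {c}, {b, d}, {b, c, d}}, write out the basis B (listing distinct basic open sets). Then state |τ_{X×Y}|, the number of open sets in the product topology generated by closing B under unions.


Basis B = {∅ × ∅, {ε} × {c}, {δ, ε} × {c}, {ε} × {b, d}, {ε} × {b, c, d}, {δ, ε} × {b, d}, {δ, ε} × {b, c, d}}; |τ_{X×Y}| = 9.

Enumerate products U × V with U ∈ τ_X, V ∈ τ_Y (deduplicated):
  ∅ × ∅ = {} (∅)
  {ε} × {c} = {(ε,c)}
  {δ, ε} × {c} = {(δ,c), (ε,c)}
  {ε} × {b, d} = {(ε,b), (ε,d)}
  {ε} × {b, c, d} = {(ε,b), (ε,c), (ε,d)}
  {δ, ε} × {b, d} = {(δ,b), (δ,d), (ε,b), (ε,d)}
  {δ, ε} × {b, c, d} = {(δ,b), (δ,c), (δ,d), (ε,b), (ε,c), (ε,d)}
These 7 distinct sets form the basis B.
Close under arbitrary unions to get τ_{X×Y}; counting gives |τ_{X×Y}| = 9.


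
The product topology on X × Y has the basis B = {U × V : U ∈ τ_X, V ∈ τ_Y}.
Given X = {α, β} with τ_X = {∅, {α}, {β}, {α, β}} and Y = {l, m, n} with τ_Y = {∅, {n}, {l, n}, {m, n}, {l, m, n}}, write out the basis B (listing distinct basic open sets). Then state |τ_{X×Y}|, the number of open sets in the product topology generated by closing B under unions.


Basis B = {∅ × ∅, {α} × {n}, {β} × {n}, {α} × {l, n}, {α} × {m, n}, {α, β} × {n}, {β} × {l, n}, {β} × {m, n}, {α} × {l, m, n}, {β} × {l, m, n}, {α, β} × {l, n}, {α, β} × {m, n}, {α, β} × {l, m, n}}; |τ_{X×Y}| = 25.

Enumerate products U × V with U ∈ τ_X, V ∈ τ_Y (deduplicated):
  ∅ × ∅ = {} (∅)
  {α} × {n} = {(α,n)}
  {β} × {n} = {(β,n)}
  {α} × {l, n} = {(α,l), (α,n)}
  {α} × {m, n} = {(α,m), (α,n)}
  {α, β} × {n} = {(α,n), (β,n)}
  {β} × {l, n} = {(β,l), (β,n)}
  {β} × {m, n} = {(β,m), (β,n)}
  {α} × {l, m, n} = {(α,l), (α,m), (α,n)}
  {β} × {l, m, n} = {(β,l), (β,m), (β,n)}
  {α, β} × {l, n} = {(α,l), (α,n), (β,l), (β,n)}
  {α, β} × {m, n} = {(α,m), (α,n), (β,m), (β,n)}
  {α, β} × {l, m, n} = {(α,l), (α,m), (α,n), (β,l), (β,m), (β,n)}
These 13 distinct sets form the basis B.
Close under arbitrary unions to get τ_{X×Y}; counting gives |τ_{X×Y}| = 25.


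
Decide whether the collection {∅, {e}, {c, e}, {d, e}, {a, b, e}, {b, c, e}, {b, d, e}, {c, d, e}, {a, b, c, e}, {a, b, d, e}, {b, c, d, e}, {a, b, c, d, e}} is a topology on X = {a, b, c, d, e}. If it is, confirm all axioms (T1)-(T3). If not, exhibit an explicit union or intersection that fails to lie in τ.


τ is NOT a topology on X.

Axiom (T1): ∅ ∈ τ? Yes; X ∈ τ? Yes.
Axiom (T2/T3): check pairwise unions and intersections of members of τ.
Counterexample for (T3): {a, b, e} ∩ {b, c, e} = {b, e} ∉ τ. Therefore τ is NOT a topology.


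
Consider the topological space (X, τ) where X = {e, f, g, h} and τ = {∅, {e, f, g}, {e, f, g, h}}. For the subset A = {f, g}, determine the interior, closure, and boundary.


int(A) = ∅, cl(A) = {e, f, g, h}, ∂A = {e, f, g, h}.

Closed sets in (X, τ) are complements of opens:
  closed(X, τ) = {∅, {h}, {e, f, g, h}}.
int(A) = ⋃ {U ∈ τ : U ⊆ A}. Opens contained in A: ∅.
Taking the union of these: int(A) = ∅.
cl(A) = ⋂ {C closed : A ⊆ C}. Closed sets containing A: {e, f, g, h}.
Intersecting these: cl(A) = {e, f, g, h}.
∂A = cl(A) ∖ int(A) = {e, f, g, h} ∖ ∅ = {e, f, g, h}.


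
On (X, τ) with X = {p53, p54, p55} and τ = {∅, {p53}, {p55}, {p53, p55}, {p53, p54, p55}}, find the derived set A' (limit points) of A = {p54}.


A' = ∅

For each x ∈ X, list the open sets U ∈ τ with x ∈ U, then check whether U ∩ (A ∖ {x}) ≠ ∅ for every such U.
  x = p53: open {p53} ∋ x has {p53} ∩ (A ∖ {p53}) = ∅, so x is NOT a limit point.
  x = p54: open {p53, p54, p55} ∋ x has {p53, p54, p55} ∩ (A ∖ {p54}) = ∅, so x is NOT a limit point.
  x = p55: open {p55} ∋ x has {p55} ∩ (A ∖ {p55}) = ∅, so x is NOT a limit point.
Collecting: A' = ∅.


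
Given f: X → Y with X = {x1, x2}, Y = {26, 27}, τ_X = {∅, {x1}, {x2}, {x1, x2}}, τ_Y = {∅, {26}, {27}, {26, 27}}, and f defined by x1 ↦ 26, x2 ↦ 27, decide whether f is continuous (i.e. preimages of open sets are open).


f IS continuous.

Compute f^{-1}(U) for each U ∈ τ_Y:
  U = ∅: f^{-1}(U) = ∅ ∈ τ_X ✓.
  U = {26}: f^{-1}(U) = {x1} ∈ τ_X ✓.
  U = {27}: f^{-1}(U) = {x2} ∈ τ_X ✓.
  U = {26, 27}: f^{-1}(U) = {x1, x2} ∈ τ_X ✓.
Every preimage lies in τ_X, so f IS continuous.


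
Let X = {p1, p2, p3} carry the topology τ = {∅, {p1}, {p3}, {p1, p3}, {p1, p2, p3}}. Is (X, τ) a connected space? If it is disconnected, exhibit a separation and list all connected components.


(X, τ) is connected.

Find clopen sets (U ∈ τ with X ∖ U ∈ τ):
  U = ∅, X ∖ U = {p1, p2, p3} — both open, so U is clopen.
  U = {p1, p2, p3}, X ∖ U = ∅ — both open, so U is clopen.
Only trivial clopens (∅ and X) exist, so (X, τ) is connected.
Compute connected components by grouping points that agree on all clopens:
  component: {p1, p2, p3}


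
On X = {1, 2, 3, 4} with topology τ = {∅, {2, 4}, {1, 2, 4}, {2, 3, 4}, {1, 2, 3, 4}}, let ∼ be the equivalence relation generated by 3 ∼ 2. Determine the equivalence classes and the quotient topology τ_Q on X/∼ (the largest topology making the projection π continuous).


X/∼ = {[1], [2=3], [4]}; |τ_Q| = 3.

Equivalence classes: [1], [2=3], [4].
Quotient map π: X → X/∼ sends 1 ↦ [1], 2 ↦ [2=3], 3 ↦ [2=3], 4 ↦ [4].
For each subset V ⊆ X/∼, compute π^{-1}(V) ⊆ X and check whether π^{-1}(V) ∈ τ. V is open in τ_Q iff π^{-1}(V) ∈ τ.
  V = {}: π^{-1}(V) = ∅ ∈ τ ✓.
  V = {[1]}: π^{-1}(V) = {1} ∉ τ ✗.
  V = {[2=3]}: π^{-1}(V) = {2, 3} ∉ τ ✗.
  V = {[1], [2=3]}: π^{-1}(V) = {1, 2, 3} ∉ τ ✗.
  V = {[4]}: π^{-1}(V) = {4} ∉ τ ✗.
  V = {[1], [4]}: π^{-1}(V) = {1, 4} ∉ τ ✗.
  V = {[2=3], [4]}: π^{-1}(V) = {2, 3, 4} ∈ τ ✓.
  V = {[1], [2=3], [4]}: π^{-1}(V) = {1, 2, 3, 4} ∈ τ ✓.
Open sets in the quotient: τ_Q = {{}, {[2=3], [4]}, {[1], [2=3], [4]}} (3 elements).


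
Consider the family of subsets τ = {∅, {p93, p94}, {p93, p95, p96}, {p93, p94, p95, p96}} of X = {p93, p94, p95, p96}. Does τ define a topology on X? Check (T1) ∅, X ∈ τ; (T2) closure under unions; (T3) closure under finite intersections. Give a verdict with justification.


τ is NOT a topology on X.

Axiom (T1): ∅ ∈ τ? Yes; X ∈ τ? Yes.
Axiom (T2/T3): check pairwise unions and intersections of members of τ.
Counterexample for (T3): {p93, p94} ∩ {p93, p95, p96} = {p93} ∉ τ. Therefore τ is NOT a topology.


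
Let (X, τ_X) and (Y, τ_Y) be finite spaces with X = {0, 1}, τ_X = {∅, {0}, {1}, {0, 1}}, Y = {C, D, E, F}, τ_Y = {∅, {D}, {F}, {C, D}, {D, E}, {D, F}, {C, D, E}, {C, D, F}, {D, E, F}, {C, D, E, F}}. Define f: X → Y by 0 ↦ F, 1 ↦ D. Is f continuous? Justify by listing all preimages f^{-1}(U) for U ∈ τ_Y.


f IS continuous.

Compute f^{-1}(U) for each U ∈ τ_Y:
  U = ∅: f^{-1}(U) = ∅ ∈ τ_X ✓.
  U = {D}: f^{-1}(U) = {1} ∈ τ_X ✓.
  U = {F}: f^{-1}(U) = {0} ∈ τ_X ✓.
  U = {C, D}: f^{-1}(U) = {1} ∈ τ_X ✓.
  U = {D, E}: f^{-1}(U) = {1} ∈ τ_X ✓.
  U = {D, F}: f^{-1}(U) = {0, 1} ∈ τ_X ✓.
  U = {C, D, E}: f^{-1}(U) = {1} ∈ τ_X ✓.
  U = {C, D, F}: f^{-1}(U) = {0, 1} ∈ τ_X ✓.
  U = {D, E, F}: f^{-1}(U) = {0, 1} ∈ τ_X ✓.
  U = {C, D, E, F}: f^{-1}(U) = {0, 1} ∈ τ_X ✓.
Every preimage lies in τ_X, so f IS continuous.


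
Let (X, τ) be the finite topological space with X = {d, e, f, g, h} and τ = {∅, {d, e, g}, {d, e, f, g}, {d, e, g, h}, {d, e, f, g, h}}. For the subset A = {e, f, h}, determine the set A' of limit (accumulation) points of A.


A' = {d, f, g, h}

For each x ∈ X, list the open sets U ∈ τ with x ∈ U, then check whether U ∩ (A ∖ {x}) ≠ ∅ for every such U.
  x = d: opens ∋ x are {d, e, g}, {d, e, f, g}, {d, e, g, h}, {d, e, f, g, h}; each meets A ∖ {d}, so x IS a limit point.
  x = e: open {d, e, g} ∋ x has {d, e, g} ∩ (A ∖ {e}) = ∅, so x is NOT a limit point.
  x = f: opens ∋ x are {d, e, f, g}, {d, e, f, g, h}; each meets A ∖ {f}, so x IS a limit point.
  x = g: opens ∋ x are {d, e, g}, {d, e, f, g}, {d, e, g, h}, {d, e, f, g, h}; each meets A ∖ {g}, so x IS a limit point.
  x = h: opens ∋ x are {d, e, g, h}, {d, e, f, g, h}; each meets A ∖ {h}, so x IS a limit point.
Collecting: A' = {d, f, g, h}.


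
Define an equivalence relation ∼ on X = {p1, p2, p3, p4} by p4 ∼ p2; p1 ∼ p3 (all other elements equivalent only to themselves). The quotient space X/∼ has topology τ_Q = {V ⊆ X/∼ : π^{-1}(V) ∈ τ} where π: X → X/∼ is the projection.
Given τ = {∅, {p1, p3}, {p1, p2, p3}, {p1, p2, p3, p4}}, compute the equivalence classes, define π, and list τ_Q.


X/∼ = {[p1=p3], [p2=p4]}; |τ_Q| = 3.

Equivalence classes: [p1=p3], [p2=p4].
Quotient map π: X → X/∼ sends p1 ↦ [p1=p3], p2 ↦ [p2=p4], p3 ↦ [p1=p3], p4 ↦ [p2=p4].
For each subset V ⊆ X/∼, compute π^{-1}(V) ⊆ X and check whether π^{-1}(V) ∈ τ. V is open in τ_Q iff π^{-1}(V) ∈ τ.
  V = {}: π^{-1}(V) = ∅ ∈ τ ✓.
  V = {[p1=p3]}: π^{-1}(V) = {p1, p3} ∈ τ ✓.
  V = {[p2=p4]}: π^{-1}(V) = {p2, p4} ∉ τ ✗.
  V = {[p1=p3], [p2=p4]}: π^{-1}(V) = {p1, p2, p3, p4} ∈ τ ✓.
Open sets in the quotient: τ_Q = {{}, {[p1=p3]}, {[p1=p3], [p2=p4]}} (3 elements).


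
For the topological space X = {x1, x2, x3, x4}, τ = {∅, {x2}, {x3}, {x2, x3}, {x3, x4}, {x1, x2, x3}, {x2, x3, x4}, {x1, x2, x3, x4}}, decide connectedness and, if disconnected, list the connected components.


(X, τ) is connected.

Find clopen sets (U ∈ τ with X ∖ U ∈ τ):
  U = ∅, X ∖ U = {x1, x2, x3, x4} — both open, so U is clopen.
  U = {x1, x2, x3, x4}, X ∖ U = ∅ — both open, so U is clopen.
Only trivial clopens (∅ and X) exist, so (X, τ) is connected.
Compute connected components by grouping points that agree on all clopens:
  component: {x1, x2, x3, x4}


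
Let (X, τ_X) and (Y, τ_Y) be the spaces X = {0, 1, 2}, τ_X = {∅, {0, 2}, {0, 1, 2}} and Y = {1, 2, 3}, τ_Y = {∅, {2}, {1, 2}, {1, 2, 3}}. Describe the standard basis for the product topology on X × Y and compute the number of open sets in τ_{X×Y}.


Basis B = {∅ × ∅, {0, 2} × {2}, {0, 1, 2} × {2}, {0, 2} × {1, 2}, {0, 2} × {1, 2, 3}, {0, 1, 2} × {1, 2}, {0, 1, 2} × {1, 2, 3}}; |τ_{X×Y}| = 10.

Enumerate products U × V with U ∈ τ_X, V ∈ τ_Y (deduplicated):
  ∅ × ∅ = {} (∅)
  {0, 2} × {2} = {(0,2), (2,2)}
  {0, 1, 2} × {2} = {(0,2), (1,2), (2,2)}
  {0, 2} × {1, 2} = {(0,1), (0,2), (2,1), (2,2)}
  {0, 2} × {1, 2, 3} = {(0,1), (0,2), (0,3), (2,1), (2,2), (2,3)}
  {0, 1, 2} × {1, 2} = {(0,1), (0,2), (1,1), (1,2), (2,1), (2,2)}
  {0, 1, 2} × {1, 2, 3} = {(0,1), (0,2), (0,3), (1,1), (1,2), (1,3), (2,1), (2,2), (2,3)}
These 7 distinct sets form the basis B.
Close under arbitrary unions to get τ_{X×Y}; counting gives |τ_{X×Y}| = 10.


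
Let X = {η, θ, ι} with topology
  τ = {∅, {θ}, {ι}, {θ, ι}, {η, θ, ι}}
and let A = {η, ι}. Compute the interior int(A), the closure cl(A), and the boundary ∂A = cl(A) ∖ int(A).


int(A) = {ι}, cl(A) = {η, ι}, ∂A = {η}.

Closed sets in (X, τ) are complements of opens:
  closed(X, τ) = {∅, {η}, {η, θ}, {η, ι}, {η, θ, ι}}.
int(A) = ⋃ {U ∈ τ : U ⊆ A}. Opens contained in A: ∅, {ι}.
Taking the union of these: int(A) = {ι}.
cl(A) = ⋂ {C closed : A ⊆ C}. Closed sets containing A: {η, ι}, {η, θ, ι}.
Intersecting these: cl(A) = {η, ι}.
∂A = cl(A) ∖ int(A) = {η, ι} ∖ {ι} = {η}.


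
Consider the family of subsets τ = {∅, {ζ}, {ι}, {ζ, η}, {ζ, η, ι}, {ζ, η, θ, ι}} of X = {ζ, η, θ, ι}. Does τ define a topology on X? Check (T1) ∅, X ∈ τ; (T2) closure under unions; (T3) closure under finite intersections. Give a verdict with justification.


τ is NOT a topology on X.

Axiom (T1): ∅ ∈ τ? Yes; X ∈ τ? Yes.
Axiom (T2/T3): check pairwise unions and intersections of members of τ.
Counterexample for (T2): {ζ} ∪ {ι} = {ζ, ι} ∉ τ. Therefore τ is NOT a topology.


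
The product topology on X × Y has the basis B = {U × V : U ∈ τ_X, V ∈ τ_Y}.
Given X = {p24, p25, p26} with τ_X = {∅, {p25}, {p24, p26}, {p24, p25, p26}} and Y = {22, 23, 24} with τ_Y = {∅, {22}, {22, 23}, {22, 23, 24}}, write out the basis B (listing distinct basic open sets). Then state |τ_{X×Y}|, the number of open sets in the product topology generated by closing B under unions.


Basis B = {∅ × ∅, {p25} × {22}, {p24, p26} × {22}, {p25} × {22, 23}, {p24, p25, p26} × {22}, {p25} × {22, 23, 24}, {p24, p26} × {22, 23}, {p24, p26} × {22, 23, 24}, {p24, p25, p26} × {22, 23}, {p24, p25, p26} × {22, 23, 24}}; |τ_{X×Y}| = 16.

Enumerate products U × V with U ∈ τ_X, V ∈ τ_Y (deduplicated):
  ∅ × ∅ = {} (∅)
  {p25} × {22} = {(p25,22)}
  {p24, p26} × {22} = {(p24,22), (p26,22)}
  {p25} × {22, 23} = {(p25,22), (p25,23)}
  {p24, p25, p26} × {22} = {(p24,22), (p25,22), (p26,22)}
  {p25} × {22, 23, 24} = {(p25,22), (p25,23), (p25,24)}
  {p24, p26} × {22, 23} = {(p24,22), (p24,23), (p26,22), (p26,23)}
  {p24, p26} × {22, 23, 24} = {(p24,22), (p24,23), (p24,24), (p26,22), (p26,23), (p26,24)}
  {p24, p25, p26} × {22, 23} = {(p24,22), (p24,23), (p25,22), (p25,23), (p26,22), (p26,23)}
  {p24, p25, p26} × {22, 23, 24} = {(p24,22), (p24,23), (p24,24), (p25,22), (p25,23), (p25,24), (p26,22), (p26,23), (p26,24)}
These 10 distinct sets form the basis B.
Close under arbitrary unions to get τ_{X×Y}; counting gives |τ_{X×Y}| = 16.


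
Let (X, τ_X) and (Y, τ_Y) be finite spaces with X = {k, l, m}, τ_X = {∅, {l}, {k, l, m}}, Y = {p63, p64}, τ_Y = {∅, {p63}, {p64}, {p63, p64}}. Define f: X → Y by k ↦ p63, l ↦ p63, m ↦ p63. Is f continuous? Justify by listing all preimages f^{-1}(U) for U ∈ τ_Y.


f IS continuous.

Compute f^{-1}(U) for each U ∈ τ_Y:
  U = ∅: f^{-1}(U) = ∅ ∈ τ_X ✓.
  U = {p63}: f^{-1}(U) = {k, l, m} ∈ τ_X ✓.
  U = {p64}: f^{-1}(U) = ∅ ∈ τ_X ✓.
  U = {p63, p64}: f^{-1}(U) = {k, l, m} ∈ τ_X ✓.
Every preimage lies in τ_X, so f IS continuous.
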